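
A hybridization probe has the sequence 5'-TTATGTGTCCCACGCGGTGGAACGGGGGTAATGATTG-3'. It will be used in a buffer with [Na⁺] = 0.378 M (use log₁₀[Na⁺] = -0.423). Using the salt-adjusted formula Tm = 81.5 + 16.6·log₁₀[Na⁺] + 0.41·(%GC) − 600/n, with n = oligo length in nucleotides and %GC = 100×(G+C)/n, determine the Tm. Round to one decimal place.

80.4°C

Length n = 37. A=7, C=6, G=14, T=10
G+C = 20, so %GC = 20/37 × 100 = 54.054%
Salt term: 16.6 × (-0.423) = -7.022
GC term: 0.41 × 54.054 = 22.162; length term: −600/37 = −16.216
Tm = 81.5 + (-7.022) + 22.162 − 16.216 = 80.424 → 80.4°C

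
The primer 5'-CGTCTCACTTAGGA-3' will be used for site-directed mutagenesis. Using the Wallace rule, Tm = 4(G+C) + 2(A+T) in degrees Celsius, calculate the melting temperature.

Counting bases: A=3, G=3, C=4, T=4
AT pairs contribute 7, GC pairs contribute 7.
Tm = 4·7 + 2·7 = 28 + 14 = 42°C

42°C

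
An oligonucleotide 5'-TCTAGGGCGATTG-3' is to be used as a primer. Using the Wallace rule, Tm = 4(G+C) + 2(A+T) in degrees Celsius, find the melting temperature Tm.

Counting bases: T=4, G=5, C=2, A=2
A+T = 6, G+C = 7
Tm = 4·7 + 2·6 = 28 + 12 = 40°C

40°C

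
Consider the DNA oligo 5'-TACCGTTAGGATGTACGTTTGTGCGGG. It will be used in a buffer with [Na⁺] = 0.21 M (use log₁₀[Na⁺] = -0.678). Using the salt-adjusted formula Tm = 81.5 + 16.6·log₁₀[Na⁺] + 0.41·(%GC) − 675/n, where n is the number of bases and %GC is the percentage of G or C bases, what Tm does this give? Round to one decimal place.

66.5°C

Length n = 27. Scanning the sequence gives C=4, G=10, A=4, T=9.
G+C = 14, so %GC = 14/27 × 100 = 51.852%
Salt term: 16.6 × (-0.678) = -11.255
GC term: 0.41 × 51.852 = 21.259; length term: −675/27 = −25
Tm = 81.5 + (-11.255) + 21.259 − 25 = 66.504 → 66.5°C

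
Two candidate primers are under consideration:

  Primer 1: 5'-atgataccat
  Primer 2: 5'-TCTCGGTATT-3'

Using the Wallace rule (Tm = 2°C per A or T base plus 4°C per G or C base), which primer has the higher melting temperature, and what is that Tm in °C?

Primer 2, 28°C

Primer 1: A+T=7, G+C=3 → Tm = 2(7)+4(3) = 26°C
Primer 2: A+T=6, G+C=4 → Tm = 2(6)+4(4) = 28°C
26°C vs 28°C → primer 2 is higher.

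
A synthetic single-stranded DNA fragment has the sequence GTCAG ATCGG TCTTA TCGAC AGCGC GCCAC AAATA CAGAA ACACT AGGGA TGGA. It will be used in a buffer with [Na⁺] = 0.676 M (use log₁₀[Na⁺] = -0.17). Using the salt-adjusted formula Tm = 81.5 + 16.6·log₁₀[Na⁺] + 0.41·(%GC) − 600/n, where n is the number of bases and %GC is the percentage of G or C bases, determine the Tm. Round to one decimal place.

88.1°C

Length n = 54. Scanning the sequence gives G=14, C=13, A=18, T=9.
G+C = 27, so %GC = 27/54 × 100 = 50%
Salt term: 16.6 × (-0.17) = -2.822
GC term: 0.41 × 50 = 20.5; length term: −600/54 = −11.111
Tm = 81.5 + (-2.822) + 20.5 − 11.111 = 88.067 → 88.1°C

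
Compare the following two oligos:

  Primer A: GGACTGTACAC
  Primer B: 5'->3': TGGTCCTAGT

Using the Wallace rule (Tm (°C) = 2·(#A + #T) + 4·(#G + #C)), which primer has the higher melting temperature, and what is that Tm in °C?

Primer A, 34°C

Primer A: A+T=5, G+C=6 → Tm = 2(5)+4(6) = 34°C
Primer B: A+T=5, G+C=5 → Tm = 2(5)+4(5) = 30°C
34°C vs 30°C → primer A is higher.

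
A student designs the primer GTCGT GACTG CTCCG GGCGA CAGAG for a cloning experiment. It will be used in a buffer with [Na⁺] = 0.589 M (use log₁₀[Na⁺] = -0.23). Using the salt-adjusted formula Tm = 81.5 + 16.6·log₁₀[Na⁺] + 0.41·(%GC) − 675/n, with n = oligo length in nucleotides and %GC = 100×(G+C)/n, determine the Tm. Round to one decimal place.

Length n = 25. Base counts: C=7, A=4, T=4, G=10
G+C = 17, so %GC = 17/25 × 100 = 68%
Salt term: 16.6 × (-0.23) = -3.818
GC term: 0.41 × 68 = 27.88; length term: −675/25 = −27
Tm = 81.5 + (-3.818) + 27.88 − 27 = 78.562 → 78.6°C

78.6°C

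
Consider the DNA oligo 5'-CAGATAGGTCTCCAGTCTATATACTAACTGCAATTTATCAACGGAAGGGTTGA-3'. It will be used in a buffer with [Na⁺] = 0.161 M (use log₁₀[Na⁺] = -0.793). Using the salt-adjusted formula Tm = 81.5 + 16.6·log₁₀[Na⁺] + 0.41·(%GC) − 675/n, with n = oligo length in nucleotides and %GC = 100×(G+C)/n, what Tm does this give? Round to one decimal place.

71.8°C

Length n = 53. Base counts: G=11, C=10, A=17, T=15
G+C = 21, so %GC = 21/53 × 100 = 39.623%
Salt term: 16.6 × (-0.793) = -13.164
GC term: 0.41 × 39.623 = 16.245; length term: −675/53 = −12.736
Tm = 81.5 + (-13.164) + 16.245 − 12.736 = 71.845 → 71.8°C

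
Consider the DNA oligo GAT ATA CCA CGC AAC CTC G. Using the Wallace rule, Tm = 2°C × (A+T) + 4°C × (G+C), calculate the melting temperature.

58°C

Scanning the sequence gives C=7, G=3, A=6, T=3.
A+T = 9, G+C = 10
Tm = 2(9) + 4(10) = 18 + 40 = 58°C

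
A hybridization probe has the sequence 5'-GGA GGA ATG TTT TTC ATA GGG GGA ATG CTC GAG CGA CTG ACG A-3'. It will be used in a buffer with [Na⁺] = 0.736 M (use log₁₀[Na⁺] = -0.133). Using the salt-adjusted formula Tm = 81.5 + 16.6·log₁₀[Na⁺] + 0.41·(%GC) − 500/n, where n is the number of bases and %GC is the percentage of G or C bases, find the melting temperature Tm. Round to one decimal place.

88.6°C

Length n = 43. Counting bases: G=16, T=10, A=11, C=6
G+C = 22, so %GC = 22/43 × 100 = 51.163%
Salt term: 16.6 × (-0.133) = -2.208
GC term: 0.41 × 51.163 = 20.977; length term: −500/43 = −11.628
Tm = 81.5 + (-2.208) + 20.977 − 11.628 = 88.641 → 88.6°C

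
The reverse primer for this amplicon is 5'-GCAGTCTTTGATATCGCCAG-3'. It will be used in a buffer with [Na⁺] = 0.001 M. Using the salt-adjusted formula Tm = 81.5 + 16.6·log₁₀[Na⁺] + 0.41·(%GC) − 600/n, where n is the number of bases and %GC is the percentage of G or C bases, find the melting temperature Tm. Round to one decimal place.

22.2°C

Length n = 20. Base counts: C=5, A=4, G=5, T=6
G+C = 10, so %GC = 10/20 × 100 = 50%
Salt term: 16.6 × (-3) = -49.8
GC term: 0.41 × 50 = 20.5; length term: −600/20 = −30
Tm = 81.5 + (-49.8) + 20.5 − 30 = 22.2 → 22.2°C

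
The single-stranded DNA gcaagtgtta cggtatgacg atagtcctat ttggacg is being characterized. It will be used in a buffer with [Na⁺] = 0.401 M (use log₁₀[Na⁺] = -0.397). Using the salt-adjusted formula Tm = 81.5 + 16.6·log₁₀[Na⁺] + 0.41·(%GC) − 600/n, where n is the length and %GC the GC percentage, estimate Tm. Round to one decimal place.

77.5°C

Length n = 37. Scanning the sequence gives G=11, A=9, T=11, C=6.
G+C = 17, so %GC = 17/37 × 100 = 45.946%
Salt term: 16.6 × (-0.397) = -6.59
GC term: 0.41 × 45.946 = 18.838; length term: −600/37 = −16.216
Tm = 81.5 + (-6.59) + 18.838 − 16.216 = 77.532 → 77.5°C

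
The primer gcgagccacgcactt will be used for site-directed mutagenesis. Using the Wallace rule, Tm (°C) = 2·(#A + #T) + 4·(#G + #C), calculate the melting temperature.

Base counts: G=4, A=3, T=2, C=6
So N_AT = 5 and N_GC = 10.
Tm = 2×5 + 4×10 = 50°C

50°C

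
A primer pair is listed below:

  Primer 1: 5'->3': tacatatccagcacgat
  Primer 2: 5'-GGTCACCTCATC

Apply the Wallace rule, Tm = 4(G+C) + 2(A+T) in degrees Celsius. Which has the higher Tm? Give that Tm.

Primer 1, 48°C

Primer 1: A+T=10, G+C=7 → Tm = 2(10)+4(7) = 48°C
Primer 2: A+T=5, G+C=7 → Tm = 2(5)+4(7) = 38°C
48°C vs 38°C → primer 1 is higher.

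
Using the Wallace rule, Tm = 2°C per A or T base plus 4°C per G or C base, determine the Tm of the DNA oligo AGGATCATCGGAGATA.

46°C

T=3, A=6, C=2, G=5
So N_AT = 9 and N_GC = 7.
Tm = 4·7 + 2·9 = 28 + 18 = 46°C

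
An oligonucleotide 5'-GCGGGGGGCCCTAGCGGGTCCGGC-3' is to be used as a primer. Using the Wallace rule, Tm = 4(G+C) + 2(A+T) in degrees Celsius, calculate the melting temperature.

90°C

Counting bases: T=2, C=8, A=1, G=13
A+T = 3, G+C = 21
Tm = 2(3) + 4(21) = 6 + 84 = 90°C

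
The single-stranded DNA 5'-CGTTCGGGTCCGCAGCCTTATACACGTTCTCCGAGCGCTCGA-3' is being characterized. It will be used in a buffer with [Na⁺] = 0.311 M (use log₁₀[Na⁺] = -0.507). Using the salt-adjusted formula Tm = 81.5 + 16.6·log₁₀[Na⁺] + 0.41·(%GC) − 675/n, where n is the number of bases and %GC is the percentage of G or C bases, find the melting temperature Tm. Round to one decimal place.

Length n = 42. Base counts: A=6, G=11, T=10, C=15
G+C = 26, so %GC = 26/42 × 100 = 61.905%
Salt term: 16.6 × (-0.507) = -8.416
GC term: 0.41 × 61.905 = 25.381; length term: −675/42 = −16.071
Tm = 81.5 + (-8.416) + 25.381 − 16.071 = 82.394 → 82.4°C

82.4°C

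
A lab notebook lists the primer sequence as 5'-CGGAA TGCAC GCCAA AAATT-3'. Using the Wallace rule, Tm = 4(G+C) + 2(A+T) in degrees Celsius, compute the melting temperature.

58°C

A=8, T=3, C=5, G=4
A+T = 11, G+C = 9
Tm = 2(11) + 4(9) = 22 + 36 = 58°C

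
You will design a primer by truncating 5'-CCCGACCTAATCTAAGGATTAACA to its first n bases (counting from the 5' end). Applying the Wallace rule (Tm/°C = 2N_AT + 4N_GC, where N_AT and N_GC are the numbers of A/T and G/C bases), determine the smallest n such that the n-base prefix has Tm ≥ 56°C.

First 18 bases: CCCGACCTAATCTAAGGA → Tm = 54°C (< 56°C)
First 19 bases: CCCGACCTAATCTAAGGAT → Tm = 56°C (≥ 56°C)
Each additional base adds 2°C (A/T) or 4°C (G/C), so Tm is non-decreasing in n; n = 19 is the first length to reach 56°C.

n = 19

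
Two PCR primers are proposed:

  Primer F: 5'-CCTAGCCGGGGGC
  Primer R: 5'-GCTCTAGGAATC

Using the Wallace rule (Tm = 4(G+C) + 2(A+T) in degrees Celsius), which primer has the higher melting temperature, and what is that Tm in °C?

Primer F, 48°C

Primer F: A+T=2, G+C=11 → Tm = 2(2)+4(11) = 48°C
Primer R: A+T=6, G+C=6 → Tm = 2(6)+4(6) = 36°C
48°C vs 36°C → primer F is higher.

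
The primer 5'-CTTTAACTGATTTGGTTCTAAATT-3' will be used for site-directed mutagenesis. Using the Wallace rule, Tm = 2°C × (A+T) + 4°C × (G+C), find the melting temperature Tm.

Scanning the sequence gives T=12, C=3, A=6, G=3.
AT pairs contribute 18, GC pairs contribute 6.
Tm = 2×18 + 4×6 = 60°C

60°C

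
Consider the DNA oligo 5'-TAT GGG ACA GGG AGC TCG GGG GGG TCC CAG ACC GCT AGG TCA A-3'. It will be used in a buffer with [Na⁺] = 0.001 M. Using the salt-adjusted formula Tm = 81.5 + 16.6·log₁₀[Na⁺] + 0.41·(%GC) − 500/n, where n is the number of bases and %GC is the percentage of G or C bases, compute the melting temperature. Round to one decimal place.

Length n = 43. Counting bases: T=6, C=10, A=9, G=18
G+C = 28, so %GC = 28/43 × 100 = 65.116%
Salt term: 16.6 × (-3) = -49.8
GC term: 0.41 × 65.116 = 26.698; length term: −500/43 = −11.628
Tm = 81.5 + (-49.8) + 26.698 − 11.628 = 46.77 → 46.8°C

46.8°C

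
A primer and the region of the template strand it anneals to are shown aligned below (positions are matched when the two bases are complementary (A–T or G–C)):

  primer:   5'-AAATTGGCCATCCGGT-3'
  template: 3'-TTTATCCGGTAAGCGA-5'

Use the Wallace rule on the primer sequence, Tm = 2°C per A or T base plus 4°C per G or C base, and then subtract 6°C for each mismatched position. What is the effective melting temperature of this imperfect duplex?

30°C

Primer base counts: A=4, T=4, G=4, C=4 → A+T=8, G+C=8
Perfect-match Tm = 2(8) + 4(8) = 16 + 32 = 48°C
Mismatches (positions where the bases are not complementary): 3 (at positions 5, 12, 15)
Effective Tm = 48 − 3×6 = 48 − 18 = 30°C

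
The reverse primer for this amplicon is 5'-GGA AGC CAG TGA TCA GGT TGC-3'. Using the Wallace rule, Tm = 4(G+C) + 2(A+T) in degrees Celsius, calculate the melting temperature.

66°C

Scanning the sequence gives A=5, C=4, T=4, G=8.
A+T = 9, G+C = 12
Tm = 2(9) + 4(12) = 18 + 48 = 66°C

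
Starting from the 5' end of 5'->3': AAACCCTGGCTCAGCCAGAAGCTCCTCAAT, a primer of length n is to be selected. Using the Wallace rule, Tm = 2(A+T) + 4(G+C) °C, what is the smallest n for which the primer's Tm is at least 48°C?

n = 15

First 14 bases: AAACCCTGGCTCAG → Tm = 44°C (< 48°C)
First 15 bases: AAACCCTGGCTCAGC → Tm = 48°C (≥ 48°C)
Each additional base adds 2°C (A/T) or 4°C (G/C), so Tm is non-decreasing in n; n = 15 is the first length to reach 48°C.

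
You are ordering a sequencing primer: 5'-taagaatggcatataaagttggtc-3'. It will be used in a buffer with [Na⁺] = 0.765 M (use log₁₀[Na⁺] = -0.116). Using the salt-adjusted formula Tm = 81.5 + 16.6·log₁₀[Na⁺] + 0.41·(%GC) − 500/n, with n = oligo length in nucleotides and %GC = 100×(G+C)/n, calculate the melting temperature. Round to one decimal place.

Length n = 24. Base counts: T=7, G=6, C=2, A=9
G+C = 8, so %GC = 8/24 × 100 = 33.333%
Salt term: 16.6 × (-0.116) = -1.926
GC term: 0.41 × 33.333 = 13.667; length term: −500/24 = −20.833
Tm = 81.5 + (-1.926) + 13.667 − 20.833 = 72.408 → 72.4°C

72.4°C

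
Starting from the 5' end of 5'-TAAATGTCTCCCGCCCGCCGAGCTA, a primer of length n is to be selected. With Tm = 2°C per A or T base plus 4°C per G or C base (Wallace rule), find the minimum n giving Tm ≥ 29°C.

n = 11

First 10 bases: TAAATGTCTC → Tm = 26°C (< 29°C)
First 11 bases: TAAATGTCTCC → Tm = 30°C (≥ 29°C)
Since every base adds ≥2°C, Tm only increases with n, so the threshold is first crossed at n = 11.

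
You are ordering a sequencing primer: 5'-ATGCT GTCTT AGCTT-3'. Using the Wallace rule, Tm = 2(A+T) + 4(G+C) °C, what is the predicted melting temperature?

C=3, G=3, T=7, A=2
A+T = 9, G+C = 6
Tm = 2×9 + 4×6 = 42°C

42°C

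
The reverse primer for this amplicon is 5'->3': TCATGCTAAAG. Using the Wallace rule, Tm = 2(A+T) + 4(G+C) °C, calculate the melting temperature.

30°C

Scanning the sequence gives C=2, T=3, G=2, A=4.
So N_AT = 7 and N_GC = 4.
Tm = 2×7 + 4×4 = 30°C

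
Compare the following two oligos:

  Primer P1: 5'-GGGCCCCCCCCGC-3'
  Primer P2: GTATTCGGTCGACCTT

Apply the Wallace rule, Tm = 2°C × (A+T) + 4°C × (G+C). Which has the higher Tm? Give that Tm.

Primer P1: A+T=0, G+C=13 → Tm = 2(0)+4(13) = 52°C
Primer P2: A+T=8, G+C=8 → Tm = 2(8)+4(8) = 48°C
52°C vs 48°C → primer P1 is higher.

Primer P1, 52°C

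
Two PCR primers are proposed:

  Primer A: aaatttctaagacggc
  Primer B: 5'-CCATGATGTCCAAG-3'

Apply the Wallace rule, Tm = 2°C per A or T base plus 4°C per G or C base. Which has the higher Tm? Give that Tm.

Primer A, 44°C

Primer A: A+T=10, G+C=6 → Tm = 2(10)+4(6) = 44°C
Primer B: A+T=7, G+C=7 → Tm = 2(7)+4(7) = 42°C
44°C vs 42°C → primer A is higher.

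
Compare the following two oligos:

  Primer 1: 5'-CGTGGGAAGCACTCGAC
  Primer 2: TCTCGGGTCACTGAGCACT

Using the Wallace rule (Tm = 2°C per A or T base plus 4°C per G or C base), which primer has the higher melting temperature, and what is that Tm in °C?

Primer 2, 60°C

Primer 1: A+T=6, G+C=11 → Tm = 2(6)+4(11) = 56°C
Primer 2: A+T=8, G+C=11 → Tm = 2(8)+4(11) = 60°C
56°C vs 60°C → primer 2 is higher.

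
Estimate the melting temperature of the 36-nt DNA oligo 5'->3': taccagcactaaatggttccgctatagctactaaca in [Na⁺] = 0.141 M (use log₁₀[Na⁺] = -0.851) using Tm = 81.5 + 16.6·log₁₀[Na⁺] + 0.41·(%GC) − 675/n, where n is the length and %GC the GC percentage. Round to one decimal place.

Length n = 36. Scanning the sequence gives C=10, T=9, G=5, A=12.
G+C = 15, so %GC = 15/36 × 100 = 41.667%
Salt term: 16.6 × (-0.851) = -14.127
GC term: 0.41 × 41.667 = 17.083; length term: −675/36 = −18.75
Tm = 81.5 + (-14.127) + 17.083 − 18.75 = 65.706 → 65.7°C

65.7°C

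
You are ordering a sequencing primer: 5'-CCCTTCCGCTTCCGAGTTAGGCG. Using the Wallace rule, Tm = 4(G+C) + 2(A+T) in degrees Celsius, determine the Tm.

Base counts: T=6, C=9, G=6, A=2
So N_AT = 8 and N_GC = 15.
Tm = 2(8) + 4(15) = 16 + 60 = 76°C

76°C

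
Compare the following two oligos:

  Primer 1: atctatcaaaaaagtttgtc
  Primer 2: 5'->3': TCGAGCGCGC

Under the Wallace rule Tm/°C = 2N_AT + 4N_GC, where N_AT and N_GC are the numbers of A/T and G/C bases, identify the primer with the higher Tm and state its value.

Primer 1, 50°C

Primer 1: A+T=15, G+C=5 → Tm = 2(15)+4(5) = 50°C
Primer 2: A+T=2, G+C=8 → Tm = 2(2)+4(8) = 36°C
50°C vs 36°C → primer 1 is higher.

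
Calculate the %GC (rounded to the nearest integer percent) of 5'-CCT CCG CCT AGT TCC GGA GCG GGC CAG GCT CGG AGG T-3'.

73%

Counting bases: G=14, C=13, T=6, A=4
G+C = 14 + 13 = 27 out of 37 bases
%GC = 27/37 × 100 = 72.97% ≈ 73%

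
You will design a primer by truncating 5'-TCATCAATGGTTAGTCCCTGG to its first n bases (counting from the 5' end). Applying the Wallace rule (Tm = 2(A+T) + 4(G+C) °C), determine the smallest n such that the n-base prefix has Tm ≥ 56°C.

First 19 bases: TCATCAATGGTTAGTCCCT → Tm = 54°C (< 56°C)
First 20 bases: TCATCAATGGTTAGTCCCTG → Tm = 58°C (≥ 56°C)
Since every base adds ≥2°C, Tm only increases with n, so the threshold is first crossed at n = 20.

n = 20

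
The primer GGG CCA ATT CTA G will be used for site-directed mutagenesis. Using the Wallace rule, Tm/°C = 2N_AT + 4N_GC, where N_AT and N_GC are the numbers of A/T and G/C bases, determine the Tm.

40°C

Base counts: A=3, C=3, T=3, G=4
So N_AT = 6 and N_GC = 7.
Tm = 4·7 + 2·6 = 28 + 12 = 40°C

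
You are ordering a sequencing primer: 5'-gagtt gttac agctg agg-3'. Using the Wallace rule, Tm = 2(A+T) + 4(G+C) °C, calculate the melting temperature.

Base counts: T=5, G=7, C=2, A=4
So N_AT = 9 and N_GC = 9.
Tm = 2(9) + 4(9) = 18 + 36 = 54°C

54°C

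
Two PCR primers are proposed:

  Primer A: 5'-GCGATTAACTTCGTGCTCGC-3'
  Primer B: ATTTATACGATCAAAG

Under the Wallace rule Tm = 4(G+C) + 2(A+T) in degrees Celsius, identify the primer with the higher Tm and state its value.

Primer A, 62°C

Primer A: A+T=9, G+C=11 → Tm = 2(9)+4(11) = 62°C
Primer B: A+T=12, G+C=4 → Tm = 2(12)+4(4) = 40°C
62°C vs 40°C → primer A is higher.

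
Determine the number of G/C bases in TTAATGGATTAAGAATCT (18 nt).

Scanning the sequence gives G=3, T=7, C=1, A=7.
G+C = 3 + 1 = 4

4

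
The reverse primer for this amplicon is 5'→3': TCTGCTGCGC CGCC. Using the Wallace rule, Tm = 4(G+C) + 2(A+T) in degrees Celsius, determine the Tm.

50°C

Base counts: G=4, A=0, T=3, C=7
So N_AT = 3 and N_GC = 11.
Tm = 2(3) + 4(11) = 6 + 44 = 50°C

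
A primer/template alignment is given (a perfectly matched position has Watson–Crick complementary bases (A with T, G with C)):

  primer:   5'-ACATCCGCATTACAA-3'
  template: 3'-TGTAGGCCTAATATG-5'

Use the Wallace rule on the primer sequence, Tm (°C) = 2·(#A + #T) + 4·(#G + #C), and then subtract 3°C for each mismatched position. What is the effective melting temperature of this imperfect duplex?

33°C

Primer base counts: A=6, T=3, G=1, C=5 → A+T=9, G+C=6
Perfect-match Tm = 2(9) + 4(6) = 18 + 24 = 42°C
Mismatches (positions where the bases are not complementary): 3 (at positions 8, 13, 15)
Effective Tm = 42 − 3×3 = 42 − 9 = 33°C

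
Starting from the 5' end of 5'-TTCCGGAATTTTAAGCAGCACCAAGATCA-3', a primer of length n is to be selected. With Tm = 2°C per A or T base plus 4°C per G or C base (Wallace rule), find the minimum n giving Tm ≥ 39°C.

n = 15

First 14 bases: TTCCGGAATTTTAA → Tm = 36°C (< 39°C)
First 15 bases: TTCCGGAATTTTAAG → Tm = 40°C (≥ 39°C)
Since every base adds ≥2°C, Tm only increases with n, so the threshold is first crossed at n = 15.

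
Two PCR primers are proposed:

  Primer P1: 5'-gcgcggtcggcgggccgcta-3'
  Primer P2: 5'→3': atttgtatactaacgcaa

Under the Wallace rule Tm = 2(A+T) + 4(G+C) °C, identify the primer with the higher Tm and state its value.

Primer P1: A+T=3, G+C=17 → Tm = 2(3)+4(17) = 74°C
Primer P2: A+T=13, G+C=5 → Tm = 2(13)+4(5) = 46°C
74°C vs 46°C → primer P1 is higher.

Primer P1, 74°C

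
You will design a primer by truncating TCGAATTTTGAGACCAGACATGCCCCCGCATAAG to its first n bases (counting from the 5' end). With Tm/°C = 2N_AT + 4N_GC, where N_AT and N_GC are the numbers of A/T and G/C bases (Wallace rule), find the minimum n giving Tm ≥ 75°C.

First 25 bases: TCGAATTTTGAGACCAGACATGCCC → Tm = 74°C (< 75°C)
First 26 bases: TCGAATTTTGAGACCAGACATGCCCC → Tm = 78°C (≥ 75°C)
Each additional base adds 2°C (A/T) or 4°C (G/C), so Tm is non-decreasing in n; n = 26 is the first length to reach 75°C.

n = 26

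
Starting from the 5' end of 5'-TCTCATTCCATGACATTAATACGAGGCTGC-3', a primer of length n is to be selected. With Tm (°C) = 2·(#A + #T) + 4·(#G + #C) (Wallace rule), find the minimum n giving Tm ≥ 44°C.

First 15 bases: TCTCATTCCATGACA → Tm = 42°C (< 44°C)
First 16 bases: TCTCATTCCATGACAT → Tm = 44°C (≥ 44°C)
Since every base adds ≥2°C, Tm only increases with n, so the threshold is first crossed at n = 16.

n = 16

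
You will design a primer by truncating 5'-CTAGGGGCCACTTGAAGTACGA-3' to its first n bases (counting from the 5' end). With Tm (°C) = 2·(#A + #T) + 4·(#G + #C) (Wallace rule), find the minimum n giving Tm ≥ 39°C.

n = 12

First 11 bases: CTAGGGGCCAC → Tm = 38°C (< 39°C)
First 12 bases: CTAGGGGCCACT → Tm = 40°C (≥ 39°C)
Each additional base adds 2°C (A/T) or 4°C (G/C), so Tm is non-decreasing in n; n = 12 is the first length to reach 39°C.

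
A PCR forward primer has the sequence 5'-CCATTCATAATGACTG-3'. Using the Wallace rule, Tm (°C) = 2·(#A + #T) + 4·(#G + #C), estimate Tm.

44°C

Scanning the sequence gives C=4, T=5, G=2, A=5.
A+T = 10, G+C = 6
Tm = 2(10) + 4(6) = 20 + 24 = 44°C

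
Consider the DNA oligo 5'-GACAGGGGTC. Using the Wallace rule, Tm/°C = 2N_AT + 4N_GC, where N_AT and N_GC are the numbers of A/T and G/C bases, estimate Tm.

34°C

Scanning the sequence gives C=2, A=2, G=5, T=1.
AT pairs contribute 3, GC pairs contribute 7.
Tm = 4·7 + 2·3 = 28 + 6 = 34°C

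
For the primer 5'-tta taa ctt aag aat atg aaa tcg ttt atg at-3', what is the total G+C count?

T=13, G=4, A=13, C=2
Total G or C: 4 + 2 = 6

6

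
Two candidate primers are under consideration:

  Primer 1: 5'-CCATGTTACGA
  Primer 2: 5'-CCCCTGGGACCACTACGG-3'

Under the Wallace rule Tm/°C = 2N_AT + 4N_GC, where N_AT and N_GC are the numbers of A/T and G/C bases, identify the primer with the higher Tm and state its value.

Primer 1: A+T=6, G+C=5 → Tm = 2(6)+4(5) = 32°C
Primer 2: A+T=5, G+C=13 → Tm = 2(5)+4(13) = 62°C
32°C vs 62°C → primer 2 is higher.

Primer 2, 62°C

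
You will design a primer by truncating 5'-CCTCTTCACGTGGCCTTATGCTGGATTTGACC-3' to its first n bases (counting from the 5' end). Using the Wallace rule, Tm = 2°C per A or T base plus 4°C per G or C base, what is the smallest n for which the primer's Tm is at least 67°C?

First 21 bases: CCTCTTCACGTGGCCTTATGC → Tm = 66°C (< 67°C)
First 22 bases: CCTCTTCACGTGGCCTTATGCT → Tm = 68°C (≥ 67°C)
Since every base adds ≥2°C, Tm only increases with n, so the threshold is first crossed at n = 22.

n = 22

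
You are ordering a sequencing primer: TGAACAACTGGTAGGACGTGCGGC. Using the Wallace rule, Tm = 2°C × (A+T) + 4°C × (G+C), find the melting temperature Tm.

Base counts: A=6, G=9, C=5, T=4
AT pairs contribute 10, GC pairs contribute 14.
Tm = 2(10) + 4(14) = 20 + 56 = 76°C

76°C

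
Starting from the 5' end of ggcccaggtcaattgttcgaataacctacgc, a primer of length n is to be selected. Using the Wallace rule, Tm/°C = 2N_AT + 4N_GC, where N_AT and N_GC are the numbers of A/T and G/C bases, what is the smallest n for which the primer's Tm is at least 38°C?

n = 11

First 10 bases: GGCCCAGGTC → Tm = 36°C (< 38°C)
First 11 bases: GGCCCAGGTCA → Tm = 38°C (≥ 38°C)
Each additional base adds 2°C (A/T) or 4°C (G/C), so Tm is non-decreasing in n; n = 11 is the first length to reach 38°C.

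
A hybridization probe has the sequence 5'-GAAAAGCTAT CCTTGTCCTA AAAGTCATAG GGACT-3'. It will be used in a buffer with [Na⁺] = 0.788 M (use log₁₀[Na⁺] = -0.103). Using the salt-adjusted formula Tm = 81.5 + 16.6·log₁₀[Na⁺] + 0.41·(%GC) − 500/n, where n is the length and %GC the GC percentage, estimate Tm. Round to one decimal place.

81.9°C

Length n = 35. Base counts: C=7, G=7, A=12, T=9
G+C = 14, so %GC = 14/35 × 100 = 40%
Salt term: 16.6 × (-0.103) = -1.71
GC term: 0.41 × 40 = 16.4; length term: −500/35 = −14.286
Tm = 81.5 + (-1.71) + 16.4 − 14.286 = 81.904 → 81.9°C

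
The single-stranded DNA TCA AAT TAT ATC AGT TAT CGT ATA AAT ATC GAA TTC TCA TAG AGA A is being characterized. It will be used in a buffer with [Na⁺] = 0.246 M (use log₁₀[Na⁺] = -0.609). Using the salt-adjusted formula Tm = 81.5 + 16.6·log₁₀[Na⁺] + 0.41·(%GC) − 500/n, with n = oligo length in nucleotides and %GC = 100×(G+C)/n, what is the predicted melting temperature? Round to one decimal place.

Length n = 46. Counting bases: C=6, T=16, G=5, A=19
G+C = 11, so %GC = 11/46 × 100 = 23.913%
Salt term: 16.6 × (-0.609) = -10.109
GC term: 0.41 × 23.913 = 9.804; length term: −500/46 = −10.87
Tm = 81.5 + (-10.109) + 9.804 − 10.87 = 70.325 → 70.3°C

70.3°C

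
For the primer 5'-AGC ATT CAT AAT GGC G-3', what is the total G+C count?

7

C=3, A=5, G=4, T=4
G+C = 4 + 3 = 7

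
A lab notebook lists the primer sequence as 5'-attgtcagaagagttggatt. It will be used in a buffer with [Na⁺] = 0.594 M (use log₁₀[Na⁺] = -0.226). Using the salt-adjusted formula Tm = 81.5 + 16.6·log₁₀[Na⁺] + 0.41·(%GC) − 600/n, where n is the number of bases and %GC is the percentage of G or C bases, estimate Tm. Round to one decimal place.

Length n = 20. Counting bases: T=7, G=6, A=6, C=1
G+C = 7, so %GC = 7/20 × 100 = 35%
Salt term: 16.6 × (-0.226) = -3.752
GC term: 0.41 × 35 = 14.35; length term: −600/20 = −30
Tm = 81.5 + (-3.752) + 14.35 − 30 = 62.098 → 62.1°C

62.1°C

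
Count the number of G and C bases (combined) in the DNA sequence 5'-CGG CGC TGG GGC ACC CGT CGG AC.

19

Counting bases: C=9, G=10, T=2, A=2
G+C = 10 + 9 = 19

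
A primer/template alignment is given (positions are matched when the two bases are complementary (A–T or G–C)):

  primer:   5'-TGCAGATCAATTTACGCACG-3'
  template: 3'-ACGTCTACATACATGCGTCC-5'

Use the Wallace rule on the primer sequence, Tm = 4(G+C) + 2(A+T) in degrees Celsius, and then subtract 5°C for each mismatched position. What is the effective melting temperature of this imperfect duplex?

Primer base counts: A=6, T=5, G=4, C=5 → A+T=11, G+C=9
Perfect-match Tm = 2(11) + 4(9) = 22 + 36 = 58°C
Mismatches (positions where the bases are not complementary): 4 (at positions 8, 9, 12, 19)
Effective Tm = 58 − 4×5 = 58 − 20 = 38°C

38°C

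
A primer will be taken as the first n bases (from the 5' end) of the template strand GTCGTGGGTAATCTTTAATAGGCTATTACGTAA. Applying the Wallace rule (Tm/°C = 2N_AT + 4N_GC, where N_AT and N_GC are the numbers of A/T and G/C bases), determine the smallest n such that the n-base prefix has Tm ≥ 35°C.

First 11 bases: GTCGTGGGTAA → Tm = 34°C (< 35°C)
First 12 bases: GTCGTGGGTAAT → Tm = 36°C (≥ 35°C)
Since every base adds ≥2°C, Tm only increases with n, so the threshold is first crossed at n = 12.

n = 12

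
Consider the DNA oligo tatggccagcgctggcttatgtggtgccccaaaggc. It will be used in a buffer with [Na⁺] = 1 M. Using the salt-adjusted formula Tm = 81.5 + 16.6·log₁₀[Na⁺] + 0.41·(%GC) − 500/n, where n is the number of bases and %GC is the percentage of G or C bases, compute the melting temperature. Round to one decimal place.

Length n = 36. Base counts: T=8, C=10, A=6, G=12
G+C = 22, so %GC = 22/36 × 100 = 61.111%
Salt term: 16.6 × (0) = 0
GC term: 0.41 × 61.111 = 25.056; length term: −500/36 = −13.889
Tm = 81.5 + (0) + 25.056 − 13.889 = 92.667 → 92.7°C

92.7°C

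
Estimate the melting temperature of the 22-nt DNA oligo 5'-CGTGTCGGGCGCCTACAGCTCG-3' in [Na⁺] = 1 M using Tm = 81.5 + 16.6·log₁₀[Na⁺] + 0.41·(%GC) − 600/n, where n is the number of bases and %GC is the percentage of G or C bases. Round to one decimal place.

Length n = 22. G=8, C=8, A=2, T=4
G+C = 16, so %GC = 16/22 × 100 = 72.727%
Salt term: 16.6 × (0) = 0
GC term: 0.41 × 72.727 = 29.818; length term: −600/22 = −27.273
Tm = 81.5 + (0) + 29.818 − 27.273 = 84.045 → 84.0°C

84.0°C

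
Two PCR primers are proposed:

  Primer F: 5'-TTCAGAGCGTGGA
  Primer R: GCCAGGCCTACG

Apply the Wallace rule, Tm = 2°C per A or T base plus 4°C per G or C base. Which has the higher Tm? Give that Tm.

Primer F: A+T=6, G+C=7 → Tm = 2(6)+4(7) = 40°C
Primer R: A+T=3, G+C=9 → Tm = 2(3)+4(9) = 42°C
40°C vs 42°C → primer R is higher.

Primer R, 42°C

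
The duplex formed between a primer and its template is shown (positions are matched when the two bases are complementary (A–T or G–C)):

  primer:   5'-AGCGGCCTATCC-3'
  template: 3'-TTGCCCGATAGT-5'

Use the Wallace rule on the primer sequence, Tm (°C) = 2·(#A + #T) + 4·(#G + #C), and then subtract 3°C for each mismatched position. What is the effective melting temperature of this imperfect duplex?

Primer base counts: A=2, T=2, G=3, C=5 → A+T=4, G+C=8
Perfect-match Tm = 2(4) + 4(8) = 8 + 32 = 40°C
Mismatches (positions where the bases are not complementary): 3 (at positions 2, 6, 12)
Effective Tm = 40 − 3×3 = 40 − 9 = 31°C

31°C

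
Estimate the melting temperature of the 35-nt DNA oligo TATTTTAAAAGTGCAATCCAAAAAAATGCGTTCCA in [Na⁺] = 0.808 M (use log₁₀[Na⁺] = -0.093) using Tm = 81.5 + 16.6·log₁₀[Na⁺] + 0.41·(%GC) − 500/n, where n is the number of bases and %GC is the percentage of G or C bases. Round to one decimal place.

Length n = 35. T=10, G=4, A=15, C=6
G+C = 10, so %GC = 10/35 × 100 = 28.571%
Salt term: 16.6 × (-0.093) = -1.544
GC term: 0.41 × 28.571 = 11.714; length term: −500/35 = −14.286
Tm = 81.5 + (-1.544) + 11.714 − 14.286 = 77.384 → 77.4°C

77.4°C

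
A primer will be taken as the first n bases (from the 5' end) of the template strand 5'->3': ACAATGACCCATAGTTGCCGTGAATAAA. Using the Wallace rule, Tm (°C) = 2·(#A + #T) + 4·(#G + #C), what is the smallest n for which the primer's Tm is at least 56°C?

n = 19

First 18 bases: ACAATGACCCATAGTTGC → Tm = 52°C (< 56°C)
First 19 bases: ACAATGACCCATAGTTGCC → Tm = 56°C (≥ 56°C)
Since every base adds ≥2°C, Tm only increases with n, so the threshold is first crossed at n = 19.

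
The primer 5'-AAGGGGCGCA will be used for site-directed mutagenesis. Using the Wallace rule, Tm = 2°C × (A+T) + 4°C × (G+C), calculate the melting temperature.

34°C

Base counts: C=2, G=5, A=3, T=0
AT pairs contribute 3, GC pairs contribute 7.
Tm = 4·7 + 2·3 = 28 + 6 = 34°C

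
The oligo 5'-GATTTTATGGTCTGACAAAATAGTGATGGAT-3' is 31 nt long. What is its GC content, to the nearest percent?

32%

A=10, C=2, T=11, G=8
G+C = 8 + 2 = 10 out of 31 bases
%GC = 10/31 × 100 = 32.26% ≈ 32%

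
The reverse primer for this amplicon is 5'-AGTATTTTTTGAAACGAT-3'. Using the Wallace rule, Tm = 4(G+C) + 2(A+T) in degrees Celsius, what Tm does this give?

44°C

Counting bases: T=8, G=3, A=6, C=1
So N_AT = 14 and N_GC = 4.
Tm = 2×14 + 4×4 = 44°C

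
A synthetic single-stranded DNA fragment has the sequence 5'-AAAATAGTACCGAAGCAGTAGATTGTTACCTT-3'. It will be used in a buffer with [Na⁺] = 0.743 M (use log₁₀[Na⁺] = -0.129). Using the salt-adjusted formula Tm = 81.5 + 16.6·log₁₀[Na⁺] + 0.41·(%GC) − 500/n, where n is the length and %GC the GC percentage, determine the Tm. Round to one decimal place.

Length n = 32. Base counts: G=6, T=9, C=5, A=12
G+C = 11, so %GC = 11/32 × 100 = 34.375%
Salt term: 16.6 × (-0.129) = -2.141
GC term: 0.41 × 34.375 = 14.094; length term: −500/32 = −15.625
Tm = 81.5 + (-2.141) + 14.094 − 15.625 = 77.828 → 77.8°C

77.8°C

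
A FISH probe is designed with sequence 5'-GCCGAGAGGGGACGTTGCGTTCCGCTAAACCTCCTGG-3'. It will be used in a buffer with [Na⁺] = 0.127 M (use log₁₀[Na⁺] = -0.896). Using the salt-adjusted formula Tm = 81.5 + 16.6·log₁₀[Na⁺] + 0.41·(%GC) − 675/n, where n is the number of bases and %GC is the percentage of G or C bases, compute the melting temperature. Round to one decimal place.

75.0°C

Length n = 37. Scanning the sequence gives T=7, C=11, G=13, A=6.
G+C = 24, so %GC = 24/37 × 100 = 64.865%
Salt term: 16.6 × (-0.896) = -14.874
GC term: 0.41 × 64.865 = 26.595; length term: −675/37 = −18.243
Tm = 81.5 + (-14.874) + 26.595 − 18.243 = 74.978 → 75.0°C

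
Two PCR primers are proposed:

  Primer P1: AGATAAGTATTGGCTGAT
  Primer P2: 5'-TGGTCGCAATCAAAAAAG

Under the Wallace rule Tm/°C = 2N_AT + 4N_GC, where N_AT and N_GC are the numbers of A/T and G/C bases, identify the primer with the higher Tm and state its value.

Primer P1: A+T=12, G+C=6 → Tm = 2(12)+4(6) = 48°C
Primer P2: A+T=11, G+C=7 → Tm = 2(11)+4(7) = 50°C
48°C vs 50°C → primer P2 is higher.

Primer P2, 50°C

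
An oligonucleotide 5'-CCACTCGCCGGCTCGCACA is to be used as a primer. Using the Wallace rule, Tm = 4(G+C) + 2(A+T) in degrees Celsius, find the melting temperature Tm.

Counting bases: T=2, G=4, C=10, A=3
So N_AT = 5 and N_GC = 14.
Tm = 2(5) + 4(14) = 10 + 56 = 66°C

66°C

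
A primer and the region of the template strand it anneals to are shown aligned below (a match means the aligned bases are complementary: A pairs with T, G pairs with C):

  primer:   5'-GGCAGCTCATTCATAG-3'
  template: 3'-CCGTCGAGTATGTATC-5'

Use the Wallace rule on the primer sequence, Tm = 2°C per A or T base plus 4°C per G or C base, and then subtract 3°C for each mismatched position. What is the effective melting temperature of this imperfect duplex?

Primer base counts: A=4, T=4, G=4, C=4 → A+T=8, G+C=8
Perfect-match Tm = 2(8) + 4(8) = 16 + 32 = 48°C
Mismatches (positions where the bases are not complementary): 1 (at position 11)
Effective Tm = 48 − 1×3 = 48 − 3 = 45°C

45°C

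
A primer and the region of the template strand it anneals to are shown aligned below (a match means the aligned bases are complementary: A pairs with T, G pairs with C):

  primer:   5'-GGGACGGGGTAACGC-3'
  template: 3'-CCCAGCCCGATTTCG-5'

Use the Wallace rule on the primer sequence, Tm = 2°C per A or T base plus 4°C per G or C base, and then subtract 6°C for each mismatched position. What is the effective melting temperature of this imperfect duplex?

Primer base counts: A=3, T=1, G=8, C=3 → A+T=4, G+C=11
Perfect-match Tm = 2(4) + 4(11) = 8 + 44 = 52°C
Mismatches (positions where the bases are not complementary): 3 (at positions 4, 9, 13)
Effective Tm = 52 − 3×6 = 52 − 18 = 34°C

34°C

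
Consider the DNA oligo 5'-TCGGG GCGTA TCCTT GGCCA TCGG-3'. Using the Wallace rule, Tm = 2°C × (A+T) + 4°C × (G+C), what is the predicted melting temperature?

Counting bases: G=9, A=2, T=6, C=7
So N_AT = 8 and N_GC = 16.
Tm = 2(8) + 4(16) = 16 + 64 = 80°C

80°C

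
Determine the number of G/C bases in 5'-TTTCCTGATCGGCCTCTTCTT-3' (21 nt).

10

Base counts: T=10, G=3, C=7, A=1
Total G or C: 3 + 7 = 10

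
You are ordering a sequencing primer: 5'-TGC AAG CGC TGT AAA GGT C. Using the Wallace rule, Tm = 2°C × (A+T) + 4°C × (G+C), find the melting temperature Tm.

58°C

G=6, C=4, A=5, T=4
A+T = 9, G+C = 10
Tm = 2(9) + 4(10) = 18 + 40 = 58°C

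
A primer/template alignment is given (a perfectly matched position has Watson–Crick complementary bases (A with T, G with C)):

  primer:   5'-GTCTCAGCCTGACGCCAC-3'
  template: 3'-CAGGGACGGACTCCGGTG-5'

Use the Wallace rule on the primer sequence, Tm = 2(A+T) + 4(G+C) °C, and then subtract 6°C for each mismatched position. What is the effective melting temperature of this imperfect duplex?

Primer base counts: A=3, T=3, G=4, C=8 → A+T=6, G+C=12
Perfect-match Tm = 2(6) + 4(12) = 12 + 48 = 60°C
Mismatches (positions where the bases are not complementary): 3 (at positions 4, 6, 13)
Effective Tm = 60 − 3×6 = 60 − 18 = 42°C

42°C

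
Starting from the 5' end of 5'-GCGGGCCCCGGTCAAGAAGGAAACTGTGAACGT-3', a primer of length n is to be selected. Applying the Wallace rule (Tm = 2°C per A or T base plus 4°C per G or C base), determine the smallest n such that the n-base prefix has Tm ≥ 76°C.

First 22 bases: GCGGGCCCCGGTCAAGAAGGAA → Tm = 74°C (< 76°C)
First 23 bases: GCGGGCCCCGGTCAAGAAGGAAA → Tm = 76°C (≥ 76°C)
Each additional base adds 2°C (A/T) or 4°C (G/C), so Tm is non-decreasing in n; n = 23 is the first length to reach 76°C.

n = 23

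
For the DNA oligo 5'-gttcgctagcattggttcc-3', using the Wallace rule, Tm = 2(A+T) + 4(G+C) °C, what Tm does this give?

58°C

T=7, A=2, C=5, G=5
A+T = 9, G+C = 10
Tm = 4·10 + 2·9 = 40 + 18 = 58°C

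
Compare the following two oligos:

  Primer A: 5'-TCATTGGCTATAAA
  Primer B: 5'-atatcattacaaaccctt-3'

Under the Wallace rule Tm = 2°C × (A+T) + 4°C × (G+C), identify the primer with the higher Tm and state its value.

Primer B, 46°C

Primer A: A+T=10, G+C=4 → Tm = 2(10)+4(4) = 36°C
Primer B: A+T=13, G+C=5 → Tm = 2(13)+4(5) = 46°C
36°C vs 46°C → primer B is higher.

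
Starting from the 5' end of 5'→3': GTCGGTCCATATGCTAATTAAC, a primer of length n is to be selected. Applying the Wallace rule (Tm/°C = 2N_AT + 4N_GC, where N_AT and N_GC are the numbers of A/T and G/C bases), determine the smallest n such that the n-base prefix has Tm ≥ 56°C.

n = 20

First 19 bases: GTCGGTCCATATGCTAATT → Tm = 54°C (< 56°C)
First 20 bases: GTCGGTCCATATGCTAATTA → Tm = 56°C (≥ 56°C)
Each additional base adds 2°C (A/T) or 4°C (G/C), so Tm is non-decreasing in n; n = 20 is the first length to reach 56°C.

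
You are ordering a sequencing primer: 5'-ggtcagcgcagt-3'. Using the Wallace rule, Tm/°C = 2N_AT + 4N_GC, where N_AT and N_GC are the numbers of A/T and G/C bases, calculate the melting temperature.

40°C

Base counts: G=5, C=3, T=2, A=2
AT pairs contribute 4, GC pairs contribute 8.
Tm = 2×4 + 4×8 = 40°C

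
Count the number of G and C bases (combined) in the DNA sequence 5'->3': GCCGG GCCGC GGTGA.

13

A=1, C=5, T=1, G=8
Total G or C: 8 + 5 = 13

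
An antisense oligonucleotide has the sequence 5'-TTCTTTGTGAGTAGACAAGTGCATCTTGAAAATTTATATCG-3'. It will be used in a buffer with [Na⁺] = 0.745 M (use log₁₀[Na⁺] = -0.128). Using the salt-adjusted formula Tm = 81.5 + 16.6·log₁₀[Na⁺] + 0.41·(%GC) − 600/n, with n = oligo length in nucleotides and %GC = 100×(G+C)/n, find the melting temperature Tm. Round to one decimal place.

77.7°C

Length n = 41. Counting bases: T=16, C=5, G=8, A=12
G+C = 13, so %GC = 13/41 × 100 = 31.707%
Salt term: 16.6 × (-0.128) = -2.125
GC term: 0.41 × 31.707 = 13; length term: −600/41 = −14.634
Tm = 81.5 + (-2.125) + 13 − 14.634 = 77.741 → 77.7°C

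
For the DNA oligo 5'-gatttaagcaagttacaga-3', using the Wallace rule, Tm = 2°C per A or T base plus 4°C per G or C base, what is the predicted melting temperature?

50°C

Base counts: C=2, T=5, G=4, A=8
A+T = 13, G+C = 6
Tm = 2×13 + 4×6 = 50°C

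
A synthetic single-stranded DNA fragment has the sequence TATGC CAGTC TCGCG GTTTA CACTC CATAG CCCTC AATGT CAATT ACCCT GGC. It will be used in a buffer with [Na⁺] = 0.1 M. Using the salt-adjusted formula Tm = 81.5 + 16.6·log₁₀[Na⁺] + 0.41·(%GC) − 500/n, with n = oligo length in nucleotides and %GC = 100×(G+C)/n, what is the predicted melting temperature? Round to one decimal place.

76.4°C

Length n = 53. Scanning the sequence gives C=18, G=9, T=15, A=11.
G+C = 27, so %GC = 27/53 × 100 = 50.943%
Salt term: 16.6 × (-1) = -16.6
GC term: 0.41 × 50.943 = 20.887; length term: −500/53 = −9.434
Tm = 81.5 + (-16.6) + 20.887 − 9.434 = 76.353 → 76.4°C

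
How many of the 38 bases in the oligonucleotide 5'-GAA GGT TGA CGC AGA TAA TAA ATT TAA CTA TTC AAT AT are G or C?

G=6, A=16, C=4, T=12
G+C = 6 + 4 = 10

10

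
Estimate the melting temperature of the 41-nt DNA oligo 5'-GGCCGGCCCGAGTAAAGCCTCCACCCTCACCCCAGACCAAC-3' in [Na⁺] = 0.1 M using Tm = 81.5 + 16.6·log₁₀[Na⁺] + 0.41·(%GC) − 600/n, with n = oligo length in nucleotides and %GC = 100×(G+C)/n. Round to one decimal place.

Length n = 41. Base counts: C=20, G=8, T=3, A=10
G+C = 28, so %GC = 28/41 × 100 = 68.293%
Salt term: 16.6 × (-1) = -16.6
GC term: 0.41 × 68.293 = 28; length term: −600/41 = −14.634
Tm = 81.5 + (-16.6) + 28 − 14.634 = 78.266 → 78.3°C

78.3°C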